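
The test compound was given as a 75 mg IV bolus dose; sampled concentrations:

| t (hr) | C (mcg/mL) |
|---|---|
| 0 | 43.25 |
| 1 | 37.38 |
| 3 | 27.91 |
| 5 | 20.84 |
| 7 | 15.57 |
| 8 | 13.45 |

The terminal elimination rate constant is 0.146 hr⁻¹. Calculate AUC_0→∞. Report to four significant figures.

AUC = 297.4 mcg/mL·hr

Trapezoidal AUC_0→8:
  [0→1]: (43.25+37.38)/2 × 1 = 40.315
  [1→3]: (37.38+27.91)/2 × 2 = 65.29
  [3→5]: (27.91+20.84)/2 × 2 = 48.75
  [5→7]: (20.84+15.57)/2 × 2 = 36.41
  [7→8]: (15.57+13.45)/2 × 1 = 14.51
  Sum = 205.275 mcg/mL·hr
Extrapolated tail: C_last / k_e = 13.45 / 0.146 = 92.123
AUC_0→∞ = 205.275 + 92.123 = 297.398 mcg/mL·hr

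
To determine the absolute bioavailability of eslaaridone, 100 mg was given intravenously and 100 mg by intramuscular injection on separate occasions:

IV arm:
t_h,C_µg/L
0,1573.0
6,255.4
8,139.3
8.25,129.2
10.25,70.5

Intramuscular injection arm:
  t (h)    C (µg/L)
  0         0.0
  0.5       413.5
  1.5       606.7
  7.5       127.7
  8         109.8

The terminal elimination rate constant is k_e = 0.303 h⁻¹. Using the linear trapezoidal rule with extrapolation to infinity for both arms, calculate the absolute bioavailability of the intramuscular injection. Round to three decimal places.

F = 0.510

Trapezoidal AUC_0→10.25 (IV):
  [0→6]: (1573.0+255.4)/2 × 6 = 5485.2
  [6→8]: (255.4+139.3)/2 × 2 = 394.7
  [8→8.25]: (139.3+129.2)/2 × 0.25 = 33.5625
  [8.25→10.25]: (129.2+70.5)/2 × 2 = 199.7
  Sum = 6113.1625 µg/L·h
IV tail: 70.5/0.303 = 232.673; AUC_iv,0→∞ = 6113.1625 + 232.673 = 6345.8355 µg/L·h
Trapezoidal AUC_0→8 (intramuscular injection):
  [0→0.5]: (0.0+413.5)/2 × 0.5 = 103.375
  [0.5→1.5]: (413.5+606.7)/2 × 1 = 510.1
  [1.5→7.5]: (606.7+127.7)/2 × 6 = 2203.2
  [7.5→8]: (127.7+109.8)/2 × 0.5 = 59.375
  Sum = 2876.05 µg/L·h
intramuscular injection tail: 109.8/0.303 = 362.376; AUC_ev,0→∞ = 2876.05 + 362.376 = 3238.426 µg/L·h
F = (AUC_ev/D_ev)/(AUC_iv/D_iv) = (3238.426/100)/(6345.8355/100) = 32.38426/63.458355 = 0.5103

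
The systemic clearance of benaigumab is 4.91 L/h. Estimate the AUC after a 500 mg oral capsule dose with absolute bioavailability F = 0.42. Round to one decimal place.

AUC = 42.8 mg/L·h

AUC_0→∞ = F × Dose / CL
        = 0.42 × 500 / 4.91 = 42.7699 mg/L·h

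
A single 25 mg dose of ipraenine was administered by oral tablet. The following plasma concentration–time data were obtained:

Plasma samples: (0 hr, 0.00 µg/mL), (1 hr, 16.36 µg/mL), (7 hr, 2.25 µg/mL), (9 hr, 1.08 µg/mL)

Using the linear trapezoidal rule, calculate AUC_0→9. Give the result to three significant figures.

Trapezoidal AUC_0→9:
  [0→1]: (0.00+16.36)/2 × 1 = 8.18
  [1→7]: (16.36+2.25)/2 × 6 = 55.83
  [7→9]: (2.25+1.08)/2 × 2 = 3.33
  Sum = 67.34 µg/mL·hr

AUC = 67.3 µg/mL·hr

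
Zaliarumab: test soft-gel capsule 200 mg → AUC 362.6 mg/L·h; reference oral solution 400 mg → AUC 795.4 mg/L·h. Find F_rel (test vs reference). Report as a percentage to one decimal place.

F_rel = 91.2%

F_rel = (AUC_test/D_test) / (AUC_ref/D_ref)
      = (362.6/200) / (795.4/400)
      = 1.813 / 1.9885 = 0.9117 = 91.17%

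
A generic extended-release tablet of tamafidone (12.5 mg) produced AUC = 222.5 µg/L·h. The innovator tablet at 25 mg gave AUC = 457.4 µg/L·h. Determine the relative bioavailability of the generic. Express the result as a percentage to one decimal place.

F_rel = (AUC_test/D_test) / (AUC_ref/D_ref)
      = (222.5/12.5) / (457.4/25)
      = 17.8 / 18.296 = 0.9729 = 97.29%

F_rel = 97.3%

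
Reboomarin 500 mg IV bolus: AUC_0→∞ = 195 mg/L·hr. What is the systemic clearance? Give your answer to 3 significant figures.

CL = 2.56 L/hr

CL = Dose_iv / AUC_0→∞
   = 500 / 195 = 2.5641 L/hr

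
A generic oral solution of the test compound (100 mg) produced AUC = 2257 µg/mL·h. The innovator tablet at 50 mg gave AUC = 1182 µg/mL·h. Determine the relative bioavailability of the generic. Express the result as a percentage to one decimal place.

F_rel = (AUC_test/D_test) / (AUC_ref/D_ref)
      = (2257/100) / (1182/50)
      = 22.57 / 23.64 = 0.9547 = 95.47%

F_rel = 95.5%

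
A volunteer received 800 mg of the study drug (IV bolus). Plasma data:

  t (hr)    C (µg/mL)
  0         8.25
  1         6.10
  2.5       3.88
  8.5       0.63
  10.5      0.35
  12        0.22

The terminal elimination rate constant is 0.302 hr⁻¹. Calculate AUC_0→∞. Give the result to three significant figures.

AUC = 30.3 µg/mL·hr

Trapezoidal AUC_0→12:
  [0→1]: (8.25+6.10)/2 × 1 = 7.175
  [1→2.5]: (6.10+3.88)/2 × 1.5 = 7.485
  [2.5→8.5]: (3.88+0.63)/2 × 6 = 13.53
  [8.5→10.5]: (0.63+0.35)/2 × 2 = 0.98
  [10.5→12]: (0.35+0.22)/2 × 1.5 = 0.4275
  Sum = 29.5975 µg/mL·hr
Extrapolated tail: C_last / k_e = 0.22 / 0.302 = 0.728
AUC_0→∞ = 29.5975 + 0.728 = 30.3255 µg/mL·hr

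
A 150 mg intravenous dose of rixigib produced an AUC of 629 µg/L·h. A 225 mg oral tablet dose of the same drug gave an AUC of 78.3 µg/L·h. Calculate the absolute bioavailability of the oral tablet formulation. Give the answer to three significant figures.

F = 0.0830

F = (AUC_ev / D_ev) / (AUC_iv / D_iv)
  = (78.3/225) / (629/150)
  = 0.348 / 4.19333 = 0.0830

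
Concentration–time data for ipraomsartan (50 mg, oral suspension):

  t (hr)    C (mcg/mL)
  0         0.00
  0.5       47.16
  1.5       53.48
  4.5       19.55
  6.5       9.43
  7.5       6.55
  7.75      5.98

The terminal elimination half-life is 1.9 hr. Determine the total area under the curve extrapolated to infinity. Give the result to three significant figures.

AUC = 227 mcg/mL·hr

Trapezoidal AUC_0→7.75:
  [0→0.5]: (0.00+47.16)/2 × 0.5 = 11.79
  [0.5→1.5]: (47.16+53.48)/2 × 1 = 50.32
  [1.5→4.5]: (53.48+19.55)/2 × 3 = 109.545
  [4.5→6.5]: (19.55+9.43)/2 × 2 = 28.98
  [6.5→7.5]: (9.43+6.55)/2 × 1 = 7.99
  [7.5→7.75]: (6.55+5.98)/2 × 0.25 = 1.56625
  Sum = 210.19125 mcg/mL·hr
k_e = ln2 / t½ = 0.693147 / 1.9 = 0.3648 hr^-1
Extrapolated tail: C_last / k_e = 5.98 / 0.3648 = 16.393
AUC_0→∞ = 210.19125 + 16.393 = 226.58425 mcg/mL·hr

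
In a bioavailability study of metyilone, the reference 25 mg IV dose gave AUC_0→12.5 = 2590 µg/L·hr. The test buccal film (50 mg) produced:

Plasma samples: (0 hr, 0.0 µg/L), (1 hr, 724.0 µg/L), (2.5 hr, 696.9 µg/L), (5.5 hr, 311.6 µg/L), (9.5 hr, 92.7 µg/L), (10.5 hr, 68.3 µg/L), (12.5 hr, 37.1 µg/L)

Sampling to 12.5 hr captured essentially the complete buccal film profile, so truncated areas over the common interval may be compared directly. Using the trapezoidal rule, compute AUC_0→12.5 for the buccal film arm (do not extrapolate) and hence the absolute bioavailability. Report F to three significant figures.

F = 0.760

Trapezoidal AUC_0→12.5 (buccal film):
  [0→1]: (0.0+724.0)/2 × 1 = 362.0
  [1→2.5]: (724.0+696.9)/2 × 1.5 = 1065.675
  [2.5→5.5]: (696.9+311.6)/2 × 3 = 1512.75
  [5.5→9.5]: (311.6+92.7)/2 × 4 = 808.6
  [9.5→10.5]: (92.7+68.3)/2 × 1 = 80.5
  [10.5→12.5]: (68.3+37.1)/2 × 2 = 105.4
  Sum = 3934.925 µg/L·hr
F = (AUC_ev/D_ev)/(AUC_iv/D_iv) = (3934.925/50)/(2590/25) = 78.6985/103.6 = 0.7596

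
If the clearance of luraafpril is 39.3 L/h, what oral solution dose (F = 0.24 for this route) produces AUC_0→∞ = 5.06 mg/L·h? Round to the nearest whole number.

Dose = CL × AUC_0→∞ / F
     = 39.3 × 5.06 / 0.24 = 828.575 mg

Dose = 829 mg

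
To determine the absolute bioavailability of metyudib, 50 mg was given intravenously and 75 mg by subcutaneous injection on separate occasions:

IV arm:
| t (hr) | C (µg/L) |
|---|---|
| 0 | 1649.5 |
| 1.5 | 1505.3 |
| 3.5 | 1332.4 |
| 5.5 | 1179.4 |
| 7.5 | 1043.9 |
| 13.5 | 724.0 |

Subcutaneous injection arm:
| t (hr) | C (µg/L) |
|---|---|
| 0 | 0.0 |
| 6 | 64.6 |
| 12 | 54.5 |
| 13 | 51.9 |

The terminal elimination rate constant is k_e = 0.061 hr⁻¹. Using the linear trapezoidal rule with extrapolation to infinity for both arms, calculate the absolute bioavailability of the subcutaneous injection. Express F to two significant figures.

Trapezoidal AUC_0→13.5 (IV):
  [0→1.5]: (1649.5+1505.3)/2 × 1.5 = 2366.1
  [1.5→3.5]: (1505.3+1332.4)/2 × 2 = 2837.7
  [3.5→5.5]: (1332.4+1179.4)/2 × 2 = 2511.8
  [5.5→7.5]: (1179.4+1043.9)/2 × 2 = 2223.3
  [7.5→13.5]: (1043.9+724.0)/2 × 6 = 5303.7
  Sum = 15242.6 µg/L·hr
IV tail: 724.0/0.061 = 11868.852; AUC_iv,0→∞ = 15242.6 + 11868.852 = 27111.452 µg/L·hr
Trapezoidal AUC_0→13 (subcutaneous injection):
  [0→6]: (0.0+64.6)/2 × 6 = 193.8
  [6→12]: (64.6+54.5)/2 × 6 = 357.3
  [12→13]: (54.5+51.9)/2 × 1 = 53.2
  Sum = 604.3 µg/L·hr
subcutaneous injection tail: 51.9/0.061 = 850.820; AUC_ev,0→∞ = 604.3 + 850.820 = 1455.12 µg/L·hr
F = (AUC_ev/D_ev)/(AUC_iv/D_iv) = (1455.12/75)/(27111.452/50) = 19.4016/542.22904 = 0.0358

F = 0.036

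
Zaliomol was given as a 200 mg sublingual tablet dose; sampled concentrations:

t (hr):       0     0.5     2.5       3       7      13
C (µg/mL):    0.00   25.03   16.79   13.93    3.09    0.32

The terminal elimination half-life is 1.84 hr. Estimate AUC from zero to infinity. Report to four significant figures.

Trapezoidal AUC_0→13:
  [0→0.5]: (0.00+25.03)/2 × 0.5 = 6.2575
  [0.5→2.5]: (25.03+16.79)/2 × 2 = 41.82
  [2.5→3]: (16.79+13.93)/2 × 0.5 = 7.68
  [3→7]: (13.93+3.09)/2 × 4 = 34.04
  [7→13]: (3.09+0.32)/2 × 6 = 10.23
  Sum = 100.0275 µg/mL·hr
k_e = ln2 / t½ = 0.693147 / 1.84 = 0.3767 hr^-1
Extrapolated tail: C_last / k_e = 0.32 / 0.3767 = 0.849
AUC_0→∞ = 100.0275 + 0.849 = 100.8765 µg/mL·hr

AUC = 100.9 µg/mL·hr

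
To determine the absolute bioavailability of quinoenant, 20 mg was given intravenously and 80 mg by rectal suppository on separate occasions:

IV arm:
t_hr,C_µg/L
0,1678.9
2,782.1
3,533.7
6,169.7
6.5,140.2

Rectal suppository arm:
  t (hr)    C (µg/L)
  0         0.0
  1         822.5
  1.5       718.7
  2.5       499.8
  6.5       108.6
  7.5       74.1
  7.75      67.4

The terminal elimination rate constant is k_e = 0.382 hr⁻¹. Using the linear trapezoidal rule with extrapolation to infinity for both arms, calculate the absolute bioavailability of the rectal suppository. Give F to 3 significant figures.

Trapezoidal AUC_0→6.5 (IV):
  [0→2]: (1678.9+782.1)/2 × 2 = 2461.0
  [2→3]: (782.1+533.7)/2 × 1 = 657.9
  [3→6]: (533.7+169.7)/2 × 3 = 1055.1
  [6→6.5]: (169.7+140.2)/2 × 0.5 = 77.475
  Sum = 4251.475 µg/L·hr
IV tail: 140.2/0.382 = 367.016; AUC_iv,0→∞ = 4251.475 + 367.016 = 4618.491 µg/L·hr
Trapezoidal AUC_0→7.75 (rectal suppository):
  [0→1]: (0.0+822.5)/2 × 1 = 411.25
  [1→1.5]: (822.5+718.7)/2 × 0.5 = 385.3
  [1.5→2.5]: (718.7+499.8)/2 × 1 = 609.25
  [2.5→6.5]: (499.8+108.6)/2 × 4 = 1216.8
  [6.5→7.5]: (108.6+74.1)/2 × 1 = 91.35
  [7.5→7.75]: (74.1+67.4)/2 × 0.25 = 17.6875
  Sum = 2731.6375 µg/L·hr
rectal suppository tail: 67.4/0.382 = 176.440; AUC_ev,0→∞ = 2731.6375 + 176.440 = 2908.0775 µg/L·hr
F = (AUC_ev/D_ev)/(AUC_iv/D_iv) = (2908.0775/80)/(4618.491/20) = 36.351/230.92455 = 0.1574

F = 0.157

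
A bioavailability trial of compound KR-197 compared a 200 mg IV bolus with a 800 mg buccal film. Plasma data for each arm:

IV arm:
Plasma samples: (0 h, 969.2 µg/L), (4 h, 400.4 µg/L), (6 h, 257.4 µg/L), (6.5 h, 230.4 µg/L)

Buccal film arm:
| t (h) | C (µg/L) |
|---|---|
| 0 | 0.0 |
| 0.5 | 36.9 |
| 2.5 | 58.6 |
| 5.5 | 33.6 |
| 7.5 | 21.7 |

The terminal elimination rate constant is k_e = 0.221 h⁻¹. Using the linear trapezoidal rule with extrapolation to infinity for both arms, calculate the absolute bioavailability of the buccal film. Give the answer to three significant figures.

Trapezoidal AUC_0→6.5 (IV):
  [0→4]: (969.2+400.4)/2 × 4 = 2739.2
  [4→6]: (400.4+257.4)/2 × 2 = 657.8
  [6→6.5]: (257.4+230.4)/2 × 0.5 = 121.95
  Sum = 3518.95 µg/L·h
IV tail: 230.4/0.221 = 1042.534; AUC_iv,0→∞ = 3518.95 + 1042.534 = 4561.484 µg/L·h
Trapezoidal AUC_0→7.5 (buccal film):
  [0→0.5]: (0.0+36.9)/2 × 0.5 = 9.225
  [0.5→2.5]: (36.9+58.6)/2 × 2 = 95.5
  [2.5→5.5]: (58.6+33.6)/2 × 3 = 138.3
  [5.5→7.5]: (33.6+21.7)/2 × 2 = 55.3
  Sum = 298.325 µg/L·h
buccal film tail: 21.7/0.221 = 98.190; AUC_ev,0→∞ = 298.325 + 98.190 = 396.515 µg/L·h
F = (AUC_ev/D_ev)/(AUC_iv/D_iv) = (396.515/800)/(4561.484/200) = 0.49564375/22.80742 = 0.0217

F = 0.0217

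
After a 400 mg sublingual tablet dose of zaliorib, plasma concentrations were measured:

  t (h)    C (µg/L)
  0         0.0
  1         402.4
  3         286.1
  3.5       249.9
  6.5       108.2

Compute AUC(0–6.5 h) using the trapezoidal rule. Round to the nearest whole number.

AUC = 1561 µg/L·h

Trapezoidal AUC_0→6.5:
  [0→1]: (0.0+402.4)/2 × 1 = 201.2
  [1→3]: (402.4+286.1)/2 × 2 = 688.5
  [3→3.5]: (286.1+249.9)/2 × 0.5 = 134.0
  [3.5→6.5]: (249.9+108.2)/2 × 3 = 537.15
  Sum = 1560.85 µg/L·h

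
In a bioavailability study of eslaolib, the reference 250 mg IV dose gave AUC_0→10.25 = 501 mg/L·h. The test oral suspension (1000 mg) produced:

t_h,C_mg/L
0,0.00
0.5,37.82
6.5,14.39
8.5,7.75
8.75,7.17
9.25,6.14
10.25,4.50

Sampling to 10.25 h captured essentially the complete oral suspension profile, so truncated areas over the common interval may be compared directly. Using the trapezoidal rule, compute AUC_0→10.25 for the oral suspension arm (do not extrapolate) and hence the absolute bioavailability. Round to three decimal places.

F = 0.099

Trapezoidal AUC_0→10.25 (oral suspension):
  [0→0.5]: (0.00+37.82)/2 × 0.5 = 9.455
  [0.5→6.5]: (37.82+14.39)/2 × 6 = 156.63
  [6.5→8.5]: (14.39+7.75)/2 × 2 = 22.14
  [8.5→8.75]: (7.75+7.17)/2 × 0.25 = 1.865
  [8.75→9.25]: (7.17+6.14)/2 × 0.5 = 3.3275
  [9.25→10.25]: (6.14+4.50)/2 × 1 = 5.32
  Sum = 198.7375 mg/L·h
F = (AUC_ev/D_ev)/(AUC_iv/D_iv) = (198.7375/1000)/(501/250) = 0.1987375/2.004 = 0.0992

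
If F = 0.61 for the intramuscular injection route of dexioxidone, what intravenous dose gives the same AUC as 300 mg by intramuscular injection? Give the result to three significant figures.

D_iv = 183 mg

Systemic exposure from an extravascular dose = F × D_ev, so the equivalent IV dose is F × D_ev.
D_iv = F × D_ev = 0.61 × 300 = 183 mg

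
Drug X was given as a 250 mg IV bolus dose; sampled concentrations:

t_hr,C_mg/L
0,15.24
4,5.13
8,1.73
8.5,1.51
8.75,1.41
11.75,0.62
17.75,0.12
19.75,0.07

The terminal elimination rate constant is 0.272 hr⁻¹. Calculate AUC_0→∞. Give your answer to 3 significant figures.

AUC = 61.3 mg/L·hr

Trapezoidal AUC_0→19.75:
  [0→4]: (15.24+5.13)/2 × 4 = 40.74
  [4→8]: (5.13+1.73)/2 × 4 = 13.72
  [8→8.5]: (1.73+1.51)/2 × 0.5 = 0.81
  [8.5→8.75]: (1.51+1.41)/2 × 0.25 = 0.365
  [8.75→11.75]: (1.41+0.62)/2 × 3 = 3.045
  [11.75→17.75]: (0.62+0.12)/2 × 6 = 2.22
  [17.75→19.75]: (0.12+0.07)/2 × 2 = 0.19
  Sum = 61.09 mg/L·hr
Extrapolated tail: C_last / k_e = 0.07 / 0.272 = 0.257
AUC_0→∞ = 61.09 + 0.257 = 61.347 mg/L·hr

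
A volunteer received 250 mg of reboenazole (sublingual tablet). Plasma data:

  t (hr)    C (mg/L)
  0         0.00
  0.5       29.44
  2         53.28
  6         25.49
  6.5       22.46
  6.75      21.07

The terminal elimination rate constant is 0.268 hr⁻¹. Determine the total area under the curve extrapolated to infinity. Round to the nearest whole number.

AUC = 323 mg/L·hr

Trapezoidal AUC_0→6.75:
  [0→0.5]: (0.00+29.44)/2 × 0.5 = 7.36
  [0.5→2]: (29.44+53.28)/2 × 1.5 = 62.04
  [2→6]: (53.28+25.49)/2 × 4 = 157.54
  [6→6.5]: (25.49+22.46)/2 × 0.5 = 11.9875
  [6.5→6.75]: (22.46+21.07)/2 × 0.25 = 5.44125
  Sum = 244.36875 mg/L·hr
Extrapolated tail: C_last / k_e = 21.07 / 0.268 = 78.619
AUC_0→∞ = 244.36875 + 78.619 = 322.98775 mg/L·hr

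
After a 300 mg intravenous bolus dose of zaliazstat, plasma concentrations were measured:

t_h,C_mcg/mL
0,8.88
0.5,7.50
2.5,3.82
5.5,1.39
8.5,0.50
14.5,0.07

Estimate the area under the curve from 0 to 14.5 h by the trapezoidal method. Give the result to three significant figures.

AUC = 27.8 mcg/mL·h

Trapezoidal AUC_0→14.5:
  [0→0.5]: (8.88+7.50)/2 × 0.5 = 4.095
  [0.5→2.5]: (7.50+3.82)/2 × 2 = 11.32
  [2.5→5.5]: (3.82+1.39)/2 × 3 = 7.815
  [5.5→8.5]: (1.39+0.50)/2 × 3 = 2.835
  [8.5→14.5]: (0.50+0.07)/2 × 6 = 1.71
  Sum = 27.775 mcg/mL·h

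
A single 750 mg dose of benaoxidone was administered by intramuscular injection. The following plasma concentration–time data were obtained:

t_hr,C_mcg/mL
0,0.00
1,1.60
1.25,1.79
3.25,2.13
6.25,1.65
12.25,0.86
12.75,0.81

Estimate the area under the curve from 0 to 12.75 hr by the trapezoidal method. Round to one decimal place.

AUC = 18.8 mcg/mL·hr

Trapezoidal AUC_0→12.75:
  [0→1]: (0.00+1.60)/2 × 1 = 0.8
  [1→1.25]: (1.60+1.79)/2 × 0.25 = 0.42375
  [1.25→3.25]: (1.79+2.13)/2 × 2 = 3.92
  [3.25→6.25]: (2.13+1.65)/2 × 3 = 5.67
  [6.25→12.25]: (1.65+0.86)/2 × 6 = 7.53
  [12.25→12.75]: (0.86+0.81)/2 × 0.5 = 0.4175
  Sum = 18.76125 mcg/mL·hr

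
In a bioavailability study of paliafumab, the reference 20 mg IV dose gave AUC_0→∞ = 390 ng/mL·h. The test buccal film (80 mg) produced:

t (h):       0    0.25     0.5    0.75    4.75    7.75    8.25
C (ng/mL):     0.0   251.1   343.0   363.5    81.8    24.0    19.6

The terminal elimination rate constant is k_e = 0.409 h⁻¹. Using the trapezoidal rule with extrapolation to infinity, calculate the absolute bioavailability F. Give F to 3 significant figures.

F = 0.835

Trapezoidal AUC_0→8.25 (buccal film):
  [0→0.25]: (0.0+251.1)/2 × 0.25 = 31.3875
  [0.25→0.5]: (251.1+343.0)/2 × 0.25 = 74.2625
  [0.5→0.75]: (343.0+363.5)/2 × 0.25 = 88.3125
  [0.75→4.75]: (363.5+81.8)/2 × 4 = 890.6
  [4.75→7.75]: (81.8+24.0)/2 × 3 = 158.7
  [7.75→8.25]: (24.0+19.6)/2 × 0.5 = 10.9
  Sum = 1254.1625 ng/mL·h
Tail: C_last/k_e = 19.6/0.409 = 47.922
AUC_0→∞ (buccal film) = 1254.1625 + 47.922 = 1302.0845 ng/mL·h
F = (AUC_ev/D_ev)/(AUC_iv/D_iv) = (1302.0845/80)/(390/20) = 16.2761/19.5 = 0.8347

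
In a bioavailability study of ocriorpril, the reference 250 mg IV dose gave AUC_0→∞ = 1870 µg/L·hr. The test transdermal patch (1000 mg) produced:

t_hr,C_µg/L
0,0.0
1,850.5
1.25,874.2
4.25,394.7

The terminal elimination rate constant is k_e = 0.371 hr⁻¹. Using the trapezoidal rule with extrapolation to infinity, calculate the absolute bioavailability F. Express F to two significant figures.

Trapezoidal AUC_0→4.25 (transdermal patch):
  [0→1]: (0.0+850.5)/2 × 1 = 425.25
  [1→1.25]: (850.5+874.2)/2 × 0.25 = 215.5875
  [1.25→4.25]: (874.2+394.7)/2 × 3 = 1903.35
  Sum = 2544.1875 µg/L·hr
Tail: C_last/k_e = 394.7/0.371 = 1063.881
AUC_0→∞ (transdermal patch) = 2544.1875 + 1063.881 = 3608.0685 µg/L·hr
F = (AUC_ev/D_ev)/(AUC_iv/D_iv) = (3608.0685/1000)/(1870/250) = 3.6080685/7.48 = 0.4824

F = 0.48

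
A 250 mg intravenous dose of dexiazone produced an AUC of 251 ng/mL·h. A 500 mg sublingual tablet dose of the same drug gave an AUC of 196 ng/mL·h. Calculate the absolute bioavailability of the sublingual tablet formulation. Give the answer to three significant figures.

F = (AUC_ev / D_ev) / (AUC_iv / D_iv)
  = (196/500) / (251/250)
  = 0.392 / 1.004 = 0.3904

F = 0.390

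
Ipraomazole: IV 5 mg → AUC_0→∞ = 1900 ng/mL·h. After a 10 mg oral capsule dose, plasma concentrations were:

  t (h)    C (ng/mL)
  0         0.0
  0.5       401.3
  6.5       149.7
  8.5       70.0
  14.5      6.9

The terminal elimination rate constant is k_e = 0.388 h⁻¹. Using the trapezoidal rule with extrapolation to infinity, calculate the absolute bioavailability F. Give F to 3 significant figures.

F = 0.585

Trapezoidal AUC_0→14.5 (oral capsule):
  [0→0.5]: (0.0+401.3)/2 × 0.5 = 100.325
  [0.5→6.5]: (401.3+149.7)/2 × 6 = 1653.0
  [6.5→8.5]: (149.7+70.0)/2 × 2 = 219.7
  [8.5→14.5]: (70.0+6.9)/2 × 6 = 230.7
  Sum = 2203.725 ng/mL·h
Tail: C_last/k_e = 6.9/0.388 = 17.784
AUC_0→∞ (oral capsule) = 2203.725 + 17.784 = 2221.509 ng/mL·h
F = (AUC_ev/D_ev)/(AUC_iv/D_iv) = (2221.509/10)/(1900/5) = 222.1509/380 = 0.5846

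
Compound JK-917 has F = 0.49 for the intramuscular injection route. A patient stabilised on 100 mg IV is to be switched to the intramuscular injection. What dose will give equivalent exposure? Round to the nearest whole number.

For equal systemic exposure: F × D_ev = D_iv
D_ev = D_iv / F = 100 / 0.49 = 204.082 mg

D_intramuscular = 204 mg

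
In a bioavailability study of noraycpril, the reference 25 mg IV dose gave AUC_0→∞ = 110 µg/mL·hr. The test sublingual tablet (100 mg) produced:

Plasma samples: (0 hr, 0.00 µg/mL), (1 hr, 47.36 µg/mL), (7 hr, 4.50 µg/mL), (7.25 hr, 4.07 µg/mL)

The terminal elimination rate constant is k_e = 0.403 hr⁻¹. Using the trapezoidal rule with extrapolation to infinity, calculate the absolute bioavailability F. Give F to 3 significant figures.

Trapezoidal AUC_0→7.25 (sublingual tablet):
  [0→1]: (0.00+47.36)/2 × 1 = 23.68
  [1→7]: (47.36+4.50)/2 × 6 = 155.58
  [7→7.25]: (4.50+4.07)/2 × 0.25 = 1.07125
  Sum = 180.33125 µg/mL·hr
Tail: C_last/k_e = 4.07/0.403 = 10.099
AUC_0→∞ (sublingual tablet) = 180.33125 + 10.099 = 190.43025 µg/mL·hr
F = (AUC_ev/D_ev)/(AUC_iv/D_iv) = (190.43025/100)/(110/25) = 1.9043025/4.4 = 0.4328

F = 0.433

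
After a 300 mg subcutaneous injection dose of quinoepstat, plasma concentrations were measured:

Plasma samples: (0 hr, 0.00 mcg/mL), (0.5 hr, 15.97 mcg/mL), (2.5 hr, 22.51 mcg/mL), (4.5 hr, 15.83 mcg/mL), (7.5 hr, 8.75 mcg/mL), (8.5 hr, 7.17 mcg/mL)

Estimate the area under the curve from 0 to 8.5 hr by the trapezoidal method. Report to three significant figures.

AUC = 126 mcg/mL·hr

Trapezoidal AUC_0→8.5:
  [0→0.5]: (0.00+15.97)/2 × 0.5 = 3.9925
  [0.5→2.5]: (15.97+22.51)/2 × 2 = 38.48
  [2.5→4.5]: (22.51+15.83)/2 × 2 = 38.34
  [4.5→7.5]: (15.83+8.75)/2 × 3 = 36.87
  [7.5→8.5]: (8.75+7.17)/2 × 1 = 7.96
  Sum = 125.6425 mcg/mL·hr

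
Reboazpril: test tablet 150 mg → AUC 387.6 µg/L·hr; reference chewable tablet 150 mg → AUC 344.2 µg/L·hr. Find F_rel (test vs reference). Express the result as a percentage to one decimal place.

F_rel = (AUC_test/D_test) / (AUC_ref/D_ref)
      = (387.6/150) / (344.2/150)
      = 2.584 / 2.29467 = 1.1261 = 112.61%

F_rel = 112.6%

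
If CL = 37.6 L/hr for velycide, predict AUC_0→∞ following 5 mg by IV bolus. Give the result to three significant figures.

AUC = 0.133 mg/L·hr

AUC_0→∞ = Dose_iv / CL
        = 5 / 37.6 = 0.132979 mg/L·hr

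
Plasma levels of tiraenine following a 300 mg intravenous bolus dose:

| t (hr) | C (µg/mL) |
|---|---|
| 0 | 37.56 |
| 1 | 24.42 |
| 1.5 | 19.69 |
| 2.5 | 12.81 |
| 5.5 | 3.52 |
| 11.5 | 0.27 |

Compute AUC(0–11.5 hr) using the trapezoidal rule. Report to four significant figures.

Trapezoidal AUC_0→11.5:
  [0→1]: (37.56+24.42)/2 × 1 = 30.99
  [1→1.5]: (24.42+19.69)/2 × 0.5 = 11.0275
  [1.5→2.5]: (19.69+12.81)/2 × 1 = 16.25
  [2.5→5.5]: (12.81+3.52)/2 × 3 = 24.495
  [5.5→11.5]: (3.52+0.27)/2 × 6 = 11.37
  Sum = 94.1325 µg/mL·hr

AUC = 94.13 µg/mL·hr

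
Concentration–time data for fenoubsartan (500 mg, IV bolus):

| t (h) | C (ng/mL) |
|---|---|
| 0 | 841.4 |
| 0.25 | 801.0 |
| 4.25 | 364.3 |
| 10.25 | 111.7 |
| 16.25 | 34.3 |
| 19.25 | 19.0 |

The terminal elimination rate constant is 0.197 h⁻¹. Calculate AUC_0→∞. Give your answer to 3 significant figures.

Trapezoidal AUC_0→19.25:
  [0→0.25]: (841.4+801.0)/2 × 0.25 = 205.3
  [0.25→4.25]: (801.0+364.3)/2 × 4 = 2330.6
  [4.25→10.25]: (364.3+111.7)/2 × 6 = 1428.0
  [10.25→16.25]: (111.7+34.3)/2 × 6 = 438.0
  [16.25→19.25]: (34.3+19.0)/2 × 3 = 79.95
  Sum = 4481.85 ng/mL·h
Extrapolated tail: C_last / k_e = 19.0 / 0.197 = 96.447
AUC_0→∞ = 4481.85 + 96.447 = 4578.297 ng/mL·h

AUC = 4580 ng/mL·h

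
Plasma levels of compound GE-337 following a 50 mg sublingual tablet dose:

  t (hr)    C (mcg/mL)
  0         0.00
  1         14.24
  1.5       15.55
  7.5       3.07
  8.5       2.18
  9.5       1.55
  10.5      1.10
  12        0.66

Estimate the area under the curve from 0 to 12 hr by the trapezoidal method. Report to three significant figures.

AUC = 77.6 mcg/mL·hr

Trapezoidal AUC_0→12:
  [0→1]: (0.00+14.24)/2 × 1 = 7.12
  [1→1.5]: (14.24+15.55)/2 × 0.5 = 7.4475
  [1.5→7.5]: (15.55+3.07)/2 × 6 = 55.86
  [7.5→8.5]: (3.07+2.18)/2 × 1 = 2.625
  [8.5→9.5]: (2.18+1.55)/2 × 1 = 1.865
  [9.5→10.5]: (1.55+1.10)/2 × 1 = 1.325
  [10.5→12]: (1.10+0.66)/2 × 1.5 = 1.32
  Sum = 77.5625 mcg/mL·hr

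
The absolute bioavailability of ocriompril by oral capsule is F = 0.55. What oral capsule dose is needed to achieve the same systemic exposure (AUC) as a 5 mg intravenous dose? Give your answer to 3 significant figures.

D_oral = 9.09 mg

For equal systemic exposure: F × D_ev = D_iv
D_ev = D_iv / F = 5 / 0.55 = 9.09091 mg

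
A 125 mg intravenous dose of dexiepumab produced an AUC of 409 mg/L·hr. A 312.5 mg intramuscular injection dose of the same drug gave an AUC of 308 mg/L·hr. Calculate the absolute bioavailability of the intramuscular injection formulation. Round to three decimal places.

F = 0.301

F = (AUC_ev / D_ev) / (AUC_iv / D_iv)
  = (308/312.5) / (409/125)
  = 0.9856 / 3.272 = 0.3012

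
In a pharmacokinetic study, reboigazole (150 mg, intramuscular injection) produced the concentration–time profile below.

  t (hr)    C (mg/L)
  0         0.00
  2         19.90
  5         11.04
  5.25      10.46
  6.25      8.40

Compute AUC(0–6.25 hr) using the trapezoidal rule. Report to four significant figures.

Trapezoidal AUC_0→6.25:
  [0→2]: (0.00+19.90)/2 × 2 = 19.9
  [2→5]: (19.90+11.04)/2 × 3 = 46.41
  [5→5.25]: (11.04+10.46)/2 × 0.25 = 2.6875
  [5.25→6.25]: (10.46+8.40)/2 × 1 = 9.43
  Sum = 78.4275 mg/L·hr

AUC = 78.43 mg/L·hr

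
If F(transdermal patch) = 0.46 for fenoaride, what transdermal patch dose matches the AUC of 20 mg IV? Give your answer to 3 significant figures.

For equal systemic exposure: F × D_ev = D_iv
D_ev = D_iv / F = 20 / 0.46 = 43.4783 mg

D_transdermal = 43.5 mg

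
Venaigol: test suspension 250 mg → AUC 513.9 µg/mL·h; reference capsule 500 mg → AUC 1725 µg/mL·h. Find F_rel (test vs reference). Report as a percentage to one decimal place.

F_rel = 59.6%

F_rel = (AUC_test/D_test) / (AUC_ref/D_ref)
      = (513.9/250) / (1725/500)
      = 2.0556 / 3.45 = 0.5958 = 59.58%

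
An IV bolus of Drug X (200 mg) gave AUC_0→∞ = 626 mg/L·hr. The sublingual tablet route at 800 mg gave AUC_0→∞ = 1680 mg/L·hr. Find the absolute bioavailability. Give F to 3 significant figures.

F = 0.671

F = (AUC_ev / D_ev) / (AUC_iv / D_iv)
  = (1680/800) / (626/200)
  = 2.1 / 3.13 = 0.6709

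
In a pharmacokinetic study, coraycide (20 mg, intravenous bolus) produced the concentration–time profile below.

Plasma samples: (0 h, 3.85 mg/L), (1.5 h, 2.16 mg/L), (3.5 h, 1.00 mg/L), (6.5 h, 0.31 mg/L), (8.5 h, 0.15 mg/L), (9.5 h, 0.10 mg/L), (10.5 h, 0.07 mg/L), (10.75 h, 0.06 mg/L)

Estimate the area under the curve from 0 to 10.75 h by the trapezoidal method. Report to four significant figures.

AUC = 10.32 mg/L·h

Trapezoidal AUC_0→10.75:
  [0→1.5]: (3.85+2.16)/2 × 1.5 = 4.5075
  [1.5→3.5]: (2.16+1.00)/2 × 2 = 3.16
  [3.5→6.5]: (1.00+0.31)/2 × 3 = 1.965
  [6.5→8.5]: (0.31+0.15)/2 × 2 = 0.46
  [8.5→9.5]: (0.15+0.10)/2 × 1 = 0.125
  [9.5→10.5]: (0.10+0.07)/2 × 1 = 0.085
  [10.5→10.75]: (0.07+0.06)/2 × 0.25 = 0.01625
  Sum = 10.31875 mg/L·h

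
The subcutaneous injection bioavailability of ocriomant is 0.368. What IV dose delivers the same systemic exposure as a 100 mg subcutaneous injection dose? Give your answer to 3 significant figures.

D_iv = 36.8 mg

Systemic exposure from an extravascular dose = F × D_ev, so the equivalent IV dose is F × D_ev.
D_iv = F × D_ev = 0.368 × 100 = 36.8 mg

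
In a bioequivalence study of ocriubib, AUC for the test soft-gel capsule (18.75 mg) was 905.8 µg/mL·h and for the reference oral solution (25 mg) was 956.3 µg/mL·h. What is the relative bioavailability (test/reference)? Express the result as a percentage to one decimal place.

F_rel = (AUC_test/D_test) / (AUC_ref/D_ref)
      = (905.8/18.75) / (956.3/25)
      = 48.3093 / 38.252 = 1.2629 = 126.29%

F_rel = 126.3%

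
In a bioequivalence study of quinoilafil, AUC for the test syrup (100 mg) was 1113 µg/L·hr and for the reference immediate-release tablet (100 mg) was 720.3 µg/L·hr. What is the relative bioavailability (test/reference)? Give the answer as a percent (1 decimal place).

F_rel = 154.5%

F_rel = (AUC_test/D_test) / (AUC_ref/D_ref)
      = (1113/100) / (720.3/100)
      = 11.13 / 7.203 = 1.5452 = 154.52%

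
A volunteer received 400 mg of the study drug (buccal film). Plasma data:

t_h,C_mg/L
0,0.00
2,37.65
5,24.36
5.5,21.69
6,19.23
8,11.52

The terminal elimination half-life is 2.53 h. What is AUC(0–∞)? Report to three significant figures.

Trapezoidal AUC_0→8:
  [0→2]: (0.00+37.65)/2 × 2 = 37.65
  [2→5]: (37.65+24.36)/2 × 3 = 93.015
  [5→5.5]: (24.36+21.69)/2 × 0.5 = 11.5125
  [5.5→6]: (21.69+19.23)/2 × 0.5 = 10.23
  [6→8]: (19.23+11.52)/2 × 2 = 30.75
  Sum = 183.1575 mg/L·h
k_e = ln2 / t½ = 0.693147 / 2.53 = 0.2740 h^-1
Extrapolated tail: C_last / k_e = 11.52 / 0.274 = 42.044
AUC_0→∞ = 183.1575 + 42.044 = 225.2015 mg/L·h

AUC = 225 mg/L·h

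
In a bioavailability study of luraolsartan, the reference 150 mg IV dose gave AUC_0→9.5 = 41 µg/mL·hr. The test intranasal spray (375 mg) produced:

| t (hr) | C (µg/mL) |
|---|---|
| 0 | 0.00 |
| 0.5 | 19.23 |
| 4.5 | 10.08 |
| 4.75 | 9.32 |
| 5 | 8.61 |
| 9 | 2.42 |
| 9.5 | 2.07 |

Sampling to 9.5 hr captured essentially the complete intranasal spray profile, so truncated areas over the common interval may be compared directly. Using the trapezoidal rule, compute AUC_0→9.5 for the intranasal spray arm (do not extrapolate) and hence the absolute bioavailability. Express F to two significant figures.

F = 0.89

Trapezoidal AUC_0→9.5 (intranasal spray):
  [0→0.5]: (0.00+19.23)/2 × 0.5 = 4.8075
  [0.5→4.5]: (19.23+10.08)/2 × 4 = 58.62
  [4.5→4.75]: (10.08+9.32)/2 × 0.25 = 2.425
  [4.75→5]: (9.32+8.61)/2 × 0.25 = 2.24125
  [5→9]: (8.61+2.42)/2 × 4 = 22.06
  [9→9.5]: (2.42+2.07)/2 × 0.5 = 1.1225
  Sum = 91.27625 µg/mL·hr
F = (AUC_ev/D_ev)/(AUC_iv/D_iv) = (91.27625/375)/(41/150) = 0.243403/0.273333 = 0.8905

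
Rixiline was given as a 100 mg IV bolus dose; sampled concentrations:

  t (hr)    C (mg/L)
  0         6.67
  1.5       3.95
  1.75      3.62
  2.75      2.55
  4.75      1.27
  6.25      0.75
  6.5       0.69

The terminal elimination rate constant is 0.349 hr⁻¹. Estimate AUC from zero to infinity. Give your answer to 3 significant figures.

AUC = 19.5 mg/L·hr

Trapezoidal AUC_0→6.5:
  [0→1.5]: (6.67+3.95)/2 × 1.5 = 7.965
  [1.5→1.75]: (3.95+3.62)/2 × 0.25 = 0.94625
  [1.75→2.75]: (3.62+2.55)/2 × 1 = 3.085
  [2.75→4.75]: (2.55+1.27)/2 × 2 = 3.82
  [4.75→6.25]: (1.27+0.75)/2 × 1.5 = 1.515
  [6.25→6.5]: (0.75+0.69)/2 × 0.25 = 0.18
  Sum = 17.51125 mg/L·hr
Extrapolated tail: C_last / k_e = 0.69 / 0.349 = 1.977
AUC_0→∞ = 17.51125 + 1.977 = 19.48825 mg/L·hr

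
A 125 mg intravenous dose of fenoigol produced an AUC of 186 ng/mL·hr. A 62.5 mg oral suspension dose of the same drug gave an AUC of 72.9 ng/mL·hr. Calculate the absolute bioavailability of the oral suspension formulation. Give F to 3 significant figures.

F = 0.784

F = (AUC_ev / D_ev) / (AUC_iv / D_iv)
  = (72.9/62.5) / (186/125)
  = 1.1664 / 1.488 = 0.7839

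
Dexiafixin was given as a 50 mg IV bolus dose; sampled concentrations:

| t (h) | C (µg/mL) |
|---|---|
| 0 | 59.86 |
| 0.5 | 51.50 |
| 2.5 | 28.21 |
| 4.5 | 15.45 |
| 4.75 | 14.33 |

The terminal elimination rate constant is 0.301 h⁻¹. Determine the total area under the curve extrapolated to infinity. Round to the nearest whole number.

AUC = 203 µg/mL·h

Trapezoidal AUC_0→4.75:
  [0→0.5]: (59.86+51.50)/2 × 0.5 = 27.84
  [0.5→2.5]: (51.50+28.21)/2 × 2 = 79.71
  [2.5→4.5]: (28.21+15.45)/2 × 2 = 43.66
  [4.5→4.75]: (15.45+14.33)/2 × 0.25 = 3.7225
  Sum = 154.9325 µg/mL·h
Extrapolated tail: C_last / k_e = 14.33 / 0.301 = 47.608
AUC_0→∞ = 154.9325 + 47.608 = 202.5405 µg/mL·h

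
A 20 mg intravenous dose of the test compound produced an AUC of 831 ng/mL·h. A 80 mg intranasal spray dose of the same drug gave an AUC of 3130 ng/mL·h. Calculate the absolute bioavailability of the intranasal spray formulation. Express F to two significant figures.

F = 0.94

F = (AUC_ev / D_ev) / (AUC_iv / D_iv)
  = (3130/80) / (831/20)
  = 39.125 / 41.55 = 0.9416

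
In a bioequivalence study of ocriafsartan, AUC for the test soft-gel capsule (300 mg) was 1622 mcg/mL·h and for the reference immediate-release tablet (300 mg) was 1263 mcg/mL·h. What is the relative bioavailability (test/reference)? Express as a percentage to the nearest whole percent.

F_rel = (AUC_test/D_test) / (AUC_ref/D_ref)
      = (1622/300) / (1263/300)
      = 5.40667 / 4.21 = 1.2842 = 128.42%

F_rel = 128%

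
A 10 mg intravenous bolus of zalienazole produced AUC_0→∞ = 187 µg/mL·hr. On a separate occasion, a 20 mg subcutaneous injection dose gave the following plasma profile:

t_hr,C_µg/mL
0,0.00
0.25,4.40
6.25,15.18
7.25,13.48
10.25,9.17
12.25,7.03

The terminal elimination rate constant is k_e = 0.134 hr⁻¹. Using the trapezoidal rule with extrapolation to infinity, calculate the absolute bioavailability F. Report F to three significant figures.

Trapezoidal AUC_0→12.25 (subcutaneous injection):
  [0→0.25]: (0.00+4.40)/2 × 0.25 = 0.55
  [0.25→6.25]: (4.40+15.18)/2 × 6 = 58.74
  [6.25→7.25]: (15.18+13.48)/2 × 1 = 14.33
  [7.25→10.25]: (13.48+9.17)/2 × 3 = 33.975
  [10.25→12.25]: (9.17+7.03)/2 × 2 = 16.2
  Sum = 123.795 µg/mL·hr
Tail: C_last/k_e = 7.03/0.134 = 52.463
AUC_0→∞ (subcutaneous injection) = 123.795 + 52.463 = 176.258 µg/mL·hr
F = (AUC_ev/D_ev)/(AUC_iv/D_iv) = (176.258/20)/(187/10) = 8.8129/18.7 = 0.4713

F = 0.471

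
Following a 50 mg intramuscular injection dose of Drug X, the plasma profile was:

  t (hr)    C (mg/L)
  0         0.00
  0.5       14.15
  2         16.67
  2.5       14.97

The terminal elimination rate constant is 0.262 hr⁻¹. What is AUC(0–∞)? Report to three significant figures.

Trapezoidal AUC_0→2.5:
  [0→0.5]: (0.00+14.15)/2 × 0.5 = 3.5375
  [0.5→2]: (14.15+16.67)/2 × 1.5 = 23.115
  [2→2.5]: (16.67+14.97)/2 × 0.5 = 7.91
  Sum = 34.5625 mg/L·hr
Extrapolated tail: C_last / k_e = 14.97 / 0.262 = 57.137
AUC_0→∞ = 34.5625 + 57.137 = 91.6995 mg/L·hr

AUC = 91.7 mg/L·hr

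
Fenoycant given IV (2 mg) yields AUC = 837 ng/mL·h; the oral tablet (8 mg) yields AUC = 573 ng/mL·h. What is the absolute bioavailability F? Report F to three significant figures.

F = (AUC_ev / D_ev) / (AUC_iv / D_iv)
  = (573/8) / (837/2)
  = 71.625 / 418.5 = 0.1711

F = 0.171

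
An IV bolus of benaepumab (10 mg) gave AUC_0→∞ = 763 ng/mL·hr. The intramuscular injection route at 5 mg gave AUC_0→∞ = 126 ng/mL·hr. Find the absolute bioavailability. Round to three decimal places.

F = 0.330

F = (AUC_ev / D_ev) / (AUC_iv / D_iv)
  = (126/5) / (763/10)
  = 25.2 / 76.3 = 0.3303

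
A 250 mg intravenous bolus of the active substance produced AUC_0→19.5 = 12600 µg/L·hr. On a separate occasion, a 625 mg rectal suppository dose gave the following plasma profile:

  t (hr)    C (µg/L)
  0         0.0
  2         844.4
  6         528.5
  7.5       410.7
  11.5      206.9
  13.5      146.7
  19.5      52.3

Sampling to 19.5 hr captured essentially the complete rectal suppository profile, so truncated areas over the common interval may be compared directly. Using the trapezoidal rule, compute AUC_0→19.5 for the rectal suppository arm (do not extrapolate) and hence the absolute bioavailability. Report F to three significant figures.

Trapezoidal AUC_0→19.5 (rectal suppository):
  [0→2]: (0.0+844.4)/2 × 2 = 844.4
  [2→6]: (844.4+528.5)/2 × 4 = 2745.8
  [6→7.5]: (528.5+410.7)/2 × 1.5 = 704.4
  [7.5→11.5]: (410.7+206.9)/2 × 4 = 1235.2
  [11.5→13.5]: (206.9+146.7)/2 × 2 = 353.6
  [13.5→19.5]: (146.7+52.3)/2 × 6 = 597.0
  Sum = 6480.4 µg/L·hr
F = (AUC_ev/D_ev)/(AUC_iv/D_iv) = (6480.4/625)/(12600/250) = 10.36864/50.4 = 0.2057

F = 0.206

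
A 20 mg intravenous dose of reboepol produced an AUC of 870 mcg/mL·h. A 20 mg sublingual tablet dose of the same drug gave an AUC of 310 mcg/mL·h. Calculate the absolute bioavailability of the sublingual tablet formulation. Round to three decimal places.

F = (AUC_ev / D_ev) / (AUC_iv / D_iv)
  = (310/20) / (870/20)
  = 15.5 / 43.5 = 0.3563

F = 0.356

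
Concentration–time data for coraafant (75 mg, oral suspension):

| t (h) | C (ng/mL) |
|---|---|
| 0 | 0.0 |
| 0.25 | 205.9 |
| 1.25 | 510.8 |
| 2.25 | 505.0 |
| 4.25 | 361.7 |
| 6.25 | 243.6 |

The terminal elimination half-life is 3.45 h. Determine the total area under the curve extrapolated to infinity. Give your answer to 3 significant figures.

AUC = 3580 ng/mL·h

Trapezoidal AUC_0→6.25:
  [0→0.25]: (0.0+205.9)/2 × 0.25 = 25.7375
  [0.25→1.25]: (205.9+510.8)/2 × 1 = 358.35
  [1.25→2.25]: (510.8+505.0)/2 × 1 = 507.9
  [2.25→4.25]: (505.0+361.7)/2 × 2 = 866.7
  [4.25→6.25]: (361.7+243.6)/2 × 2 = 605.3
  Sum = 2363.9875 ng/mL·h
k_e = ln2 / t½ = 0.693147 / 3.45 = 0.2009 h^-1
Extrapolated tail: C_last / k_e = 243.6 / 0.2009 = 1212.544
AUC_0→∞ = 2363.9875 + 1212.544 = 3576.5315 ng/mL·h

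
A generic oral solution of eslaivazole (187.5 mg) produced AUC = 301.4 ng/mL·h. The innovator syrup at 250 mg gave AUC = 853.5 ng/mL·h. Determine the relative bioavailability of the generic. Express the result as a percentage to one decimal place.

F_rel = 47.1%

F_rel = (AUC_test/D_test) / (AUC_ref/D_ref)
      = (301.4/187.5) / (853.5/250)
      = 1.60747 / 3.414 = 0.4708 = 47.08%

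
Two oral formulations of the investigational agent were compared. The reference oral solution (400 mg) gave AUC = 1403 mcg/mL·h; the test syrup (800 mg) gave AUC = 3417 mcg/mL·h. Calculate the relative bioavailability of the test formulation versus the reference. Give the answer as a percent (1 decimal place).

F_rel = (AUC_test/D_test) / (AUC_ref/D_ref)
      = (3417/800) / (1403/400)
      = 4.27125 / 3.5075 = 1.2177 = 121.77%

F_rel = 121.8%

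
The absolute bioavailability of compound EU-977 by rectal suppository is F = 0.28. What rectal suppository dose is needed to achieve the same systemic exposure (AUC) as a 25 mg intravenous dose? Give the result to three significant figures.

For equal systemic exposure: F × D_ev = D_iv
D_ev = D_iv / F = 25 / 0.28 = 89.2857 mg

D_rectal = 89.3 mg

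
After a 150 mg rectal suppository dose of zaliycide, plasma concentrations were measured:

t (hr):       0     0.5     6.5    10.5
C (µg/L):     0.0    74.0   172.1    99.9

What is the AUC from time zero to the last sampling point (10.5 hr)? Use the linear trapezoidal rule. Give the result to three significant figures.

AUC = 1300 µg/L·hr

Trapezoidal AUC_0→10.5:
  [0→0.5]: (0.0+74.0)/2 × 0.5 = 18.5
  [0.5→6.5]: (74.0+172.1)/2 × 6 = 738.3
  [6.5→10.5]: (172.1+99.9)/2 × 4 = 544.0
  Sum = 1300.8 µg/L·hr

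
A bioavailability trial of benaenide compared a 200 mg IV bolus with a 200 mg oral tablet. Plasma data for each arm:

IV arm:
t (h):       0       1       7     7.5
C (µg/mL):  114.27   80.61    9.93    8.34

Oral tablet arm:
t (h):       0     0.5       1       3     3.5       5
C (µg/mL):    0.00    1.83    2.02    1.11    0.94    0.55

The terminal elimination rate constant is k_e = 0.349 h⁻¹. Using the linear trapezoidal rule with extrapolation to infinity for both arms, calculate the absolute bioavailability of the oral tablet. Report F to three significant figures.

Trapezoidal AUC_0→7.5 (IV):
  [0→1]: (114.27+80.61)/2 × 1 = 97.44
  [1→7]: (80.61+9.93)/2 × 6 = 271.62
  [7→7.5]: (9.93+8.34)/2 × 0.5 = 4.5675
  Sum = 373.6275 µg/mL·h
IV tail: 8.34/0.349 = 23.897; AUC_iv,0→∞ = 373.6275 + 23.897 = 397.5245 µg/mL·h
Trapezoidal AUC_0→5 (oral tablet):
  [0→0.5]: (0.00+1.83)/2 × 0.5 = 0.4575
  [0.5→1]: (1.83+2.02)/2 × 0.5 = 0.9625
  [1→3]: (2.02+1.11)/2 × 2 = 3.13
  [3→3.5]: (1.11+0.94)/2 × 0.5 = 0.5125
  [3.5→5]: (0.94+0.55)/2 × 1.5 = 1.1175
  Sum = 6.18 µg/mL·h
oral tablet tail: 0.55/0.349 = 1.576; AUC_ev,0→∞ = 6.18 + 1.576 = 7.756 µg/mL·h
F = (AUC_ev/D_ev)/(AUC_iv/D_iv) = (7.756/200)/(397.5245/200) = 0.03878/1.9876225 = 0.0195

F = 0.0195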